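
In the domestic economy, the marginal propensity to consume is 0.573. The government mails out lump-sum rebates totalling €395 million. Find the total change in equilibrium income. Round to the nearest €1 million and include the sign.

A lump-sum tax change of −€395 million shifts disposable income by +€395 million; first-round consumption changes by −c × ΔT = −0.573 × (−€395 million) = +€226.335 million.
Expenditure multiplier = 1/(1 − MPC) = 1/(1 − 0.573) = 1/0.427 ≈ 2.342.
The tax multiplier is −c × k ≈ −1.342, so ΔY = k × (−c·ΔT) = (+€226.335 million) / 0.427 ≈ +€530 million.

+€530 million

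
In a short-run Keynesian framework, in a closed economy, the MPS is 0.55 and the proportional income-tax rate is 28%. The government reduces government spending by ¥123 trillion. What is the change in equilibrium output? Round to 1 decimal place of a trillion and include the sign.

MPC = 1 − MPS = 1 − 0.55 = 0.45.
Government-spending multiplier = 1/(1 − c(1−t)) = 1/(1 − 0.45×0.72) = 1/0.676 ≈ 1.479.
ΔY = k × ΔG = (−¥123 trillion) / 0.676 ≈ −¥182 trillion.

−¥182.0 trillion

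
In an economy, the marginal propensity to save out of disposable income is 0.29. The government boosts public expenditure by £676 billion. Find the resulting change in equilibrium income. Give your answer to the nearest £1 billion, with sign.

+£2,331 billion

MPC = 1 − MPS = 1 − 0.29 = 0.71.
Spending multiplier = 1/(1 − MPC) = 1/(1 − 0.71) = 1/0.29 ≈ 3.448.
ΔY = k × ΔG = (+£676 billion) / 0.29 ≈ +£2,331 billion.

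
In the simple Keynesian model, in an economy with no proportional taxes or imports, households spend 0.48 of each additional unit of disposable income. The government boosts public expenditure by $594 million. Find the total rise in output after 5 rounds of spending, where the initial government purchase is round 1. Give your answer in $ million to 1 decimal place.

Round 1 adds ΔG = $594 million; each later round is MPC = 0.48 times the previous.
After 5 rounds: 594 + 285.12 + 136.8576 + 65.691648 + 31.53199104 = ΔG·(1 − c^5)/(1 − c) = 594 × (1 − 0.0254803968)/0.52 ≈ $1,113.2 million.

$1,113.2 million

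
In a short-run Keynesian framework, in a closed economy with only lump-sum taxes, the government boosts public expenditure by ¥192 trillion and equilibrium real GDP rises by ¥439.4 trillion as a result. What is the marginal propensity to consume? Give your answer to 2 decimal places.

0.56

Implied spending multiplier k = ΔY/ΔG = 439.4/192 ≈ 2.2885.
Since k = 1/(1 − MPC), MPC = 1 − 1/k = 1 − ΔG/ΔY = 1 − 192/439.4 ≈ 0.56.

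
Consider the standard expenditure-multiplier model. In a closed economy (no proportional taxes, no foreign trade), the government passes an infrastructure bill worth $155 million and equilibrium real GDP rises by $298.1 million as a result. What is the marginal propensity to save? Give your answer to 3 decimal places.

Implied spending multiplier k = ΔY/ΔG = 298.1/155 ≈ 1.9232.
Since k = 1/(1 − MPC), MPC = 1 − 1/k = 1 − ΔG/ΔY = 1 − 155/298.1 ≈ 0.480.
MPS = 1 − MPC = 0.520.

0.520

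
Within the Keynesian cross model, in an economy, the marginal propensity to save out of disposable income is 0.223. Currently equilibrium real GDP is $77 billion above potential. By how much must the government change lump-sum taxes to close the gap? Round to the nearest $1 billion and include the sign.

MPC = 1 − MPS = 1 − 0.223 = 0.777.
Spending multiplier = 1/(1 − MPC) = 1/(1 − 0.777) = 1/0.223 ≈ 4.484.
Tax multiplier = −c·k = −0.777/0.223 ≈ −3.484. Need ΔY = −$77 billion, so ΔT = ΔY/(−c·k) = −(−$77 billion) × 0.223 / 0.777 ≈ +$22 billion.
The government should raise lump-sum taxes by $22 billion.

+$22 billion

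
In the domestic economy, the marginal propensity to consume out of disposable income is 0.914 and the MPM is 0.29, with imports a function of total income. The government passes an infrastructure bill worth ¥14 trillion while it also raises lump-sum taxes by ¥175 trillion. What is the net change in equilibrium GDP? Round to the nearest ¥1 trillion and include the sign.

−¥388 trillion

Expenditure multiplier = 1/(1 − c + m) = 1/(1 − 0.914 + 0.29) = 1/0.376 ≈ 2.66.
ΔG contributes k·ΔG = (+¥14 trillion) / 0.376 ≈ +¥37.2 trillion.
ΔT of +¥175 trillion changes first-round spending by −c·ΔT = −¥159.95 trillion, contributing k·(−c·ΔT) = (−¥159.95 trillion) / 0.376 ≈ −¥425.4 trillion.
Net ΔY = k(ΔG − c·ΔT) = (−¥145.95 trillion) / 0.376 ≈ −¥388 trillion.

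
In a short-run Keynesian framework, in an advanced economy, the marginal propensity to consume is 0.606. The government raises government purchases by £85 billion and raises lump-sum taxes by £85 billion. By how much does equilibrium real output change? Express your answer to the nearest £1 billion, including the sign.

+£85 billion

Expenditure multiplier = 1/(1 − MPC) = 1/(1 − 0.606) = 1/0.394 ≈ 2.538.
ΔG contributes k·ΔG = (+£85 billion) / 0.394 ≈ +£215.7 billion.
ΔT of +£85 billion changes first-round spending by −c·ΔT = −£51.51 billion, contributing k·(−c·ΔT) = (−£51.51 billion) / 0.394 ≈ −£130.7 billion.
With ΔG = ΔT and no other leakages, the balanced-budget multiplier is 1, so ΔY = ΔG = +£85 billion.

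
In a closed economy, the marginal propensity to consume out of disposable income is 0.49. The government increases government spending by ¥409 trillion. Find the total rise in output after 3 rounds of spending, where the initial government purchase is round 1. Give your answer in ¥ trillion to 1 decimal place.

¥707.6 trillion

Round 1 adds ΔG = ¥409 trillion; each later round is MPC = 0.49 times the previous.
After 3 rounds: 409 + 200.41 + 98.2009 = ΔG·(1 − c^3)/(1 − c) = 409 × (1 − 0.117649)/0.51 ≈ ¥707.6 trillion.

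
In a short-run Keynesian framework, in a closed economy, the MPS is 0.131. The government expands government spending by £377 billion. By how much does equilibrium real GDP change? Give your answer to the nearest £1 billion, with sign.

MPC = 1 − MPS = 1 − 0.131 = 0.869.
Spending multiplier = 1/(1 − MPC) = 1/(1 − 0.869) = 1/0.131 ≈ 7.634.
ΔY = k × ΔG = (+£377 billion) / 0.131 ≈ +£2,878 billion.

+£2,878 billion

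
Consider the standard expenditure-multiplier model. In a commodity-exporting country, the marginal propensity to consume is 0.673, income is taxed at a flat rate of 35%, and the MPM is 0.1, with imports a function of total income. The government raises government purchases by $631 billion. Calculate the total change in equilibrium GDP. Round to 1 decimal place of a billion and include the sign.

+$952.4 billion

Expenditure multiplier = 1/(1 − c(1−t) + m) = 1/(1 − 0.673×0.65 + 0.1) = 1/0.66255 ≈ 1.509.
ΔY = k × ΔG = (+$631 billion) / 0.66255 ≈ +$952.4 billion.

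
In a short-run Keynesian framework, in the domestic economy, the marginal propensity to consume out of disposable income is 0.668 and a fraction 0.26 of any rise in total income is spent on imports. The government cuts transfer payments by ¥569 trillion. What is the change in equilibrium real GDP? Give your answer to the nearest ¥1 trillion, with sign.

The transfer change shifts disposable income by −¥569 trillion, so first-round consumption changes by c·ΔTR = 0.668 × (−¥569 trillion) = −¥380.092 trillion.
Expenditure multiplier = 1/(1 − c + m) = 1/(1 − 0.668 + 0.26) = 1/0.592 ≈ 1.689.
The transfer multiplier is c × k ≈ 1.128, so ΔY = k × (c·ΔTR) = (−¥380.092 trillion) / 0.592 ≈ −¥642 trillion.

−¥642 trillion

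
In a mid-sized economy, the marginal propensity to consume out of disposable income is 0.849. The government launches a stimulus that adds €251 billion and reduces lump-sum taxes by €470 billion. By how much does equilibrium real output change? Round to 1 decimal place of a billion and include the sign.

Expenditure multiplier = 1/(1 − MPC) = 1/(1 − 0.849) = 1/0.151 ≈ 6.623.
ΔG contributes k·ΔG = (+€251 billion) / 0.151 ≈ +€1,662.3 billion.
ΔT of −€470 billion changes first-round spending by −c·ΔT = +€399.03 billion, contributing k·(−c·ΔT) = (+€399.03 billion) / 0.151 ≈ +€2,642.6 billion.
Net ΔY = k(ΔG − c·ΔT) = (+€650.03 billion) / 0.151 ≈ +€4,304.8 billion.

+€4,304.8 billion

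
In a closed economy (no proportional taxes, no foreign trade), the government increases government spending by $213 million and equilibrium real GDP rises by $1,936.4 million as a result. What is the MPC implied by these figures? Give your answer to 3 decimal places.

0.890

Implied spending multiplier k = ΔY/ΔG = 1,936.4/213 ≈ 9.0911.
Since k = 1/(1 − MPC), MPC = 1 − 1/k = 1 − ΔG/ΔY = 1 − 213/1,936.4 ≈ 0.890.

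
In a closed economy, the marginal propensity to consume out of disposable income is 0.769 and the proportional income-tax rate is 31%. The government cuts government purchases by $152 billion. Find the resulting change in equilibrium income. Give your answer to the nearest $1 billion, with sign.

−$324 billion

Spending multiplier = 1/(1 − c(1−t)) = 1/(1 − 0.769×0.69) = 1/0.46939 ≈ 2.13.
ΔY = k × ΔG = (−$152 billion) / 0.46939 ≈ −$324 billion.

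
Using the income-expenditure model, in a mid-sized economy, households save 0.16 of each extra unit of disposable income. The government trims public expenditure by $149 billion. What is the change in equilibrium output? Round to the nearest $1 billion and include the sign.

−$931 billion

MPC = 1 − MPS = 1 − 0.16 = 0.84.
Spending multiplier = 1/(1 − MPC) = 1/(1 − 0.84) = 1/0.16 = 6.25.
ΔY = k × ΔG = (−$149 billion) / 0.16 ≈ −$931 billion.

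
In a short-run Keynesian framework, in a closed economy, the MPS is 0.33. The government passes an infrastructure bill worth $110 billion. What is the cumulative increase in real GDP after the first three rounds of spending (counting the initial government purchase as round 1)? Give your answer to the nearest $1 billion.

$233 billion

MPC = 1 − MPS = 1 − 0.33 = 0.67.
Round 1 adds ΔG = $110 billion; each later round is MPC = 0.67 times the previous.
After 3 rounds: 110 + 73.7 + 49.379 = ΔG·(1 − c^3)/(1 − c) = 110 × (1 − 0.300763)/0.33 ≈ $233 billion.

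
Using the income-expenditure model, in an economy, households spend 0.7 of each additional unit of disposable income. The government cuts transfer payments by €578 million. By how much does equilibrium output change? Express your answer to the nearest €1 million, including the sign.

−€1,349 million

The transfer change shifts disposable income by −€578 million, so first-round consumption changes by c·ΔTR = 0.7 × (−€578 million) = −€404.6 million.
Expenditure multiplier = 1/(1 − MPC) = 1/(1 − 0.7) = 1/0.3 ≈ 3.333.
The transfer multiplier is c × k ≈ 2.333, so ΔY = k × (c·ΔTR) = (−€404.6 million) / 0.3 ≈ −€1,349 million.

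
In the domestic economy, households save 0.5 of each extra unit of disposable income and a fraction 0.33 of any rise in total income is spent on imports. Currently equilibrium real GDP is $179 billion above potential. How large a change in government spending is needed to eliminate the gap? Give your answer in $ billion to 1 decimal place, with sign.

−$148.6 billion

MPC = 1 − MPS = 1 − 0.5 = 0.5.
Spending multiplier = 1/(1 − c + m) = 1/(1 − 0.5 + 0.33) = 1/0.83 ≈ 1.205.
Need ΔY = −$179 billion, so ΔG = ΔY/k = (−$179 billion) × 0.83 ≈ −$148.6 billion.
The government should cut government spending by $148.6 billion.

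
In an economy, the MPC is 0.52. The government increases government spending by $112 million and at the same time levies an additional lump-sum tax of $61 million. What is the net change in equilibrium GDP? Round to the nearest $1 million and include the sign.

Expenditure multiplier = 1/(1 − MPC) = 1/(1 − 0.52) = 1/0.48 ≈ 2.083.
ΔG contributes k·ΔG = (+$112 million) / 0.48 ≈ +$233.3 million.
ΔT of +$61 million changes first-round spending by −c·ΔT = −$31.72 million, contributing k·(−c·ΔT) = (−$31.72 million) / 0.48 ≈ −$66.1 million.
Net ΔY = k(ΔG − c·ΔT) = (+$80.28 million) / 0.48 ≈ +$167 million.

+$167 million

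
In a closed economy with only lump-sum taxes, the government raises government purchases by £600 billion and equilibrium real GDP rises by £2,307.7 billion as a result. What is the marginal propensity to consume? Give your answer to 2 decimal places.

0.74

Implied spending multiplier k = ΔY/ΔG = 2,307.7/600 ≈ 3.8462.
Since k = 1/(1 − MPC), MPC = 1 − 1/k = 1 − ΔG/ΔY = 1 − 600/2,307.7 ≈ 0.74.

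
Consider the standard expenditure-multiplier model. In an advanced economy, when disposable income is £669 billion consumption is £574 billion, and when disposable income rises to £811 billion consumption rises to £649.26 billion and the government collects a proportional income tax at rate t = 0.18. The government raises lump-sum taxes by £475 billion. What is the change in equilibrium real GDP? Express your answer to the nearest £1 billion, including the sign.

MPC = ΔC/ΔYd = (649.26 − 574)/(811 − 669) = 75.26/142 = 0.53.
A lump-sum tax change of +£475 billion shifts disposable income by −£475 billion; first-round consumption changes by −c × ΔT = −0.53 × (+£475 billion) = −£251.75 billion.
Expenditure multiplier = 1/(1 − c(1−t)) = 1/(1 − 0.53×0.82) = 1/0.5654 ≈ 1.769.
The tax multiplier is −c × k ≈ −0.937, so ΔY = k × (−c·ΔT) = (−£251.75 billion) / 0.5654 ≈ −£445 billion.

−£445 billion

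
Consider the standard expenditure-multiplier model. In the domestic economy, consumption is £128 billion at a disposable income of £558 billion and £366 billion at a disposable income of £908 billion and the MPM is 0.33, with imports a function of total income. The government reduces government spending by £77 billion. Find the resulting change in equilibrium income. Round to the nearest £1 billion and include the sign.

−£118 billion

MPC = ΔC/ΔYd = (366 − 128)/(908 − 558) = 238/350 = 0.68.
Government-spending multiplier = 1/(1 − c + m) = 1/(1 − 0.68 + 0.33) = 1/0.65 ≈ 1.538.
ΔY = k × ΔG = (−£77 billion) / 0.65 ≈ −£118 billion.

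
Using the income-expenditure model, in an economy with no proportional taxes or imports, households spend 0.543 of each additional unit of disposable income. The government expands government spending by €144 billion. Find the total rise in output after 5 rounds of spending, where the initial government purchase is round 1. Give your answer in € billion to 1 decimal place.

€300.2 billion

Round 1 adds ΔG = €144 billion; each later round is MPC = 0.543 times the previous.
After 5 rounds: 144 + 78.192 + 42.458256 + 23.054833008 + 12.518774323344 = ΔG·(1 − c^5)/(1 − c) = 144 × (1 − 0.047206211510943)/0.457 ≈ €300.2 billion.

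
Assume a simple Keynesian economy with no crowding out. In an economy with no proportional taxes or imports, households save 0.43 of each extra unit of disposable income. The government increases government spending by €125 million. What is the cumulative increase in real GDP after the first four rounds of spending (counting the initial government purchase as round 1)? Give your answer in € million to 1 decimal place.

€260.0 million

MPC = 1 − MPS = 1 − 0.43 = 0.57.
Round 1 adds ΔG = €125 million; each later round is MPC = 0.57 times the previous.
After 4 rounds: 125 + 71.25 + 40.6125 + 23.149125 = ΔG·(1 − c^4)/(1 − c) = 125 × (1 − 0.10556001)/0.43 ≈ €260 million.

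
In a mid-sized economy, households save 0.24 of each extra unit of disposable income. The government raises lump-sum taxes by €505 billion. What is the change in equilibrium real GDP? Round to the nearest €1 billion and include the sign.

−€1,599 billion

MPC = 1 − MPS = 1 − 0.24 = 0.76.
A lump-sum tax change of +€505 billion shifts disposable income by −€505 billion; first-round consumption changes by −c × ΔT = −0.76 × (+€505 billion) = −€383.8 billion.
Expenditure multiplier = 1/(1 − MPC) = 1/(1 − 0.76) = 1/0.24 ≈ 4.167.
The tax multiplier is −c × k ≈ −3.167, so ΔY = k × (−c·ΔT) = (−€383.8 billion) / 0.24 ≈ −€1,599 billion.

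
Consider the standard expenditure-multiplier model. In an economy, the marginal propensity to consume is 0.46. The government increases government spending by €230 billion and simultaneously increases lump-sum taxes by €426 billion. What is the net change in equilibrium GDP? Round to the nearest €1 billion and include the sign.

Expenditure multiplier = 1/(1 − MPC) = 1/(1 − 0.46) = 1/0.54 ≈ 1.852.
ΔG contributes k·ΔG = (+€230 billion) / 0.54 ≈ +€425.9 billion.
ΔT of +€426 billion changes first-round spending by −c·ΔT = −€195.96 billion, contributing k·(−c·ΔT) = (−€195.96 billion) / 0.54 ≈ −€362.9 billion.
Net ΔY = k(ΔG − c·ΔT) = (+€34.04 billion) / 0.54 ≈ +€63 billion.

+€63 billion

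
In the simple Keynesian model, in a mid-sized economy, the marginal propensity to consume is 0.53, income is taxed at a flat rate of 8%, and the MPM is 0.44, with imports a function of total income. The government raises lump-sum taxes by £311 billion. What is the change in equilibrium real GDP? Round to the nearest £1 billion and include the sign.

A lump-sum tax change of +£311 billion shifts disposable income by −£311 billion; first-round consumption changes by −c × ΔT = −0.53 × (+£311 billion) = −£164.83 billion.
Expenditure multiplier = 1/(1 − c(1−t) + m) = 1/(1 − 0.53×0.92 + 0.44) = 1/0.9524 ≈ 1.05.
The tax multiplier is −c × k ≈ −0.556, so ΔY = k × (−c·ΔT) = (−£164.83 billion) / 0.9524 ≈ −£173 billion.

−£173 billion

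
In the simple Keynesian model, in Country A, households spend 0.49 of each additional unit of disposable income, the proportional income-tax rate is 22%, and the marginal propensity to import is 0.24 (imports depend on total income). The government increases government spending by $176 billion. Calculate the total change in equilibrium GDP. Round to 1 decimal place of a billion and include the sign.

+$205.2 billion

Expenditure multiplier = 1/(1 − c(1−t) + m) = 1/(1 − 0.49×0.78 + 0.24) = 1/0.8578 ≈ 1.166.
ΔY = k × ΔG = (+$176 billion) / 0.8578 ≈ +$205.2 billion.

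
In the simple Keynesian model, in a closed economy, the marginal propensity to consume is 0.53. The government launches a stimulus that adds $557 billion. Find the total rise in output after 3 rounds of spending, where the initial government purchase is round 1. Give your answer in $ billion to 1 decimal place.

Round 1 adds ΔG = $557 billion; each later round is MPC = 0.53 times the previous.
After 3 rounds: 557 + 295.21 + 156.4613 = ΔG·(1 − c^3)/(1 − c) = 557 × (1 − 0.148877)/0.47 ≈ $1,008.7 billion.

$1,008.7 billion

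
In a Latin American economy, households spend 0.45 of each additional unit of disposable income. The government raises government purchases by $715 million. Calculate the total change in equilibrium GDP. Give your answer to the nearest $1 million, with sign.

Spending multiplier = 1/(1 − MPC) = 1/(1 − 0.45) = 1/0.55 ≈ 1.818.
ΔY = k × ΔG = (+$715 million) / 0.55 = +$1,300 million.

+$1,300 million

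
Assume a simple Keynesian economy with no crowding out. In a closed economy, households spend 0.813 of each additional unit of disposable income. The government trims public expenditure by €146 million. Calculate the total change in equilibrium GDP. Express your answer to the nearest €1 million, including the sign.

Spending multiplier = 1/(1 − MPC) = 1/(1 − 0.813) = 1/0.187 ≈ 5.348.
ΔY = k × ΔG = (−€146 million) / 0.187 ≈ −€781 million.

−€781 million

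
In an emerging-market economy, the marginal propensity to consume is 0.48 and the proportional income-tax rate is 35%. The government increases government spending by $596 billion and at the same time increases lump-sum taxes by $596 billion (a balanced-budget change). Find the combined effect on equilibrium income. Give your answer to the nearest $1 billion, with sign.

+$450 billion

Expenditure multiplier = 1/(1 − c(1−t)) = 1/(1 − 0.48×0.65) = 1/0.688 ≈ 1.453.
ΔG contributes k·ΔG = (+$596 billion) / 0.688 ≈ +$866.3 billion.
ΔT of +$596 billion changes first-round spending by −c·ΔT = −$286.08 billion, contributing k·(−c·ΔT) = (−$286.08 billion) / 0.688 ≈ −$415.8 billion.
Net ΔY = k(ΔG − c·ΔT) = (+$309.92 billion) / 0.688 ≈ +$450 billion.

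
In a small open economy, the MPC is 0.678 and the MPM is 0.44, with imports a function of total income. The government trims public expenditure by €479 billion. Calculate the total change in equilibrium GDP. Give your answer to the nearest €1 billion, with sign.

−€629 billion

Expenditure multiplier = 1/(1 − c + m) = 1/(1 − 0.678 + 0.44) = 1/0.762 ≈ 1.312.
ΔY = k × ΔG = (−€479 billion) / 0.762 ≈ −€629 billion.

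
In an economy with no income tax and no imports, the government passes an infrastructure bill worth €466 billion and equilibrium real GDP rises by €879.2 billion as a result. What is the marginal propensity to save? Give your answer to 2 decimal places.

0.53

Implied spending multiplier k = ΔY/ΔG = 879.2/466 ≈ 1.8867.
Since k = 1/(1 − MPC), MPC = 1 − 1/k = 1 − ΔG/ΔY = 1 − 466/879.2 ≈ 0.47.
MPS = 1 − MPC = 0.53.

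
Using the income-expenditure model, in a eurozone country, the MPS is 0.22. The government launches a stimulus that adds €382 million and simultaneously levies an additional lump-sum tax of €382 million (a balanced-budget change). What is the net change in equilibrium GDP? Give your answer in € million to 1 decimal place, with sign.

MPC = 1 − MPS = 1 − 0.22 = 0.78.
Expenditure multiplier = 1/(1 − MPC) = 1/(1 − 0.78) = 1/0.22 ≈ 4.545.
ΔG contributes k·ΔG = (+€382 million) / 0.22 ≈ +€1,736.4 million.
ΔT of +€382 million changes first-round spending by −c·ΔT = −€297.96 million, contributing k·(−c·ΔT) = (−€297.96 million) / 0.22 ≈ −€1,354.4 million.
With ΔG = ΔT and no other leakages, the balanced-budget multiplier is 1, so ΔY = ΔG = +€382 million.

+€382.0 million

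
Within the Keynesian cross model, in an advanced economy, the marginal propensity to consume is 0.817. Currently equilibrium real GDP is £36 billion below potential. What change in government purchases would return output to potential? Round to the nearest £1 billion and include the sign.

Spending multiplier = 1/(1 − MPC) = 1/(1 − 0.817) = 1/0.183 ≈ 5.464.
Need ΔY = +£36 billion, so ΔG = ΔY/k = (+£36 billion) × 0.183 ≈ +£7 billion.
The government should increase government purchases by £7 billion.

+£7 billion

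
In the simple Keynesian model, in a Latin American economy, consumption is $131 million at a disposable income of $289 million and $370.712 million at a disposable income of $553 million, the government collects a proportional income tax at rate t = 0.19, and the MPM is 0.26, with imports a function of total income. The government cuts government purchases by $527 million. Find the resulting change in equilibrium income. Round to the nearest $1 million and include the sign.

MPC = ΔC/ΔYd = (370.712 − 131)/(553 − 289) = 239.712/264 = 0.908.
Expenditure multiplier = 1/(1 − c(1−t) + m) = 1/(1 − 0.908×0.81 + 0.26) = 1/0.52452 ≈ 1.907.
ΔY = k × ΔG = (−$527 million) / 0.52452 ≈ −$1,005 million.

−$1,005 million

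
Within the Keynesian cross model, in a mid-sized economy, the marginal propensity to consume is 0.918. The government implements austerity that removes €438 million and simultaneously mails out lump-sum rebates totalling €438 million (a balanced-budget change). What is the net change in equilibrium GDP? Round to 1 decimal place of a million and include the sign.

Expenditure multiplier = 1/(1 − MPC) = 1/(1 − 0.918) = 1/0.082 ≈ 12.195.
ΔG contributes k·ΔG = (−€438 million) / 0.082 ≈ −€5,341.5 million.
ΔT of −€438 million changes first-round spending by −c·ΔT = +€402.084 million, contributing k·(−c·ΔT) = (+€402.084 million) / 0.082 ≈ +€4,903.5 million.
With ΔG = ΔT and no other leakages, the balanced-budget multiplier is 1, so ΔY = ΔG = −€438 million.

−€438.0 million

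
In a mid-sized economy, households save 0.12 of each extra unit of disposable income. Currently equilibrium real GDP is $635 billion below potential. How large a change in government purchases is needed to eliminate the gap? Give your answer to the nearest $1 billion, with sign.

MPC = 1 − MPS = 1 − 0.12 = 0.88.
Spending multiplier = 1/(1 − MPC) = 1/(1 − 0.88) = 1/0.12 ≈ 8.333.
Need ΔY = +$635 billion, so ΔG = ΔY/k = (+$635 billion) × 0.12 ≈ +$76 billion.
The government should increase government purchases by $76 billion.

+$76 billion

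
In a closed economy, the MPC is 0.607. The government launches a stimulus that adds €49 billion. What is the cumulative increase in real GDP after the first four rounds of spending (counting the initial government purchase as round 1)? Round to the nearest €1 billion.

Round 1 adds ΔG = €49 billion; each later round is MPC = 0.607 times the previous.
After 4 rounds: 49 + 29.743 + 18.054001 + 10.958778607 = ΔG·(1 − c^4)/(1 − c) = 49 × (1 − 0.135754665601)/0.393 ≈ €108 billion.

€108 billion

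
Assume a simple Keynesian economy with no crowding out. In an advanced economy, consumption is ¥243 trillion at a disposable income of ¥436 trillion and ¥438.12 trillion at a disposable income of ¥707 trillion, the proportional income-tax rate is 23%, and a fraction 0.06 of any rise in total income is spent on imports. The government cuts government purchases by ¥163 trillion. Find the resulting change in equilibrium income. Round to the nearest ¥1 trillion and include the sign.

−¥322 trillion

MPC = ΔC/ΔYd = (438.12 − 243)/(707 − 436) = 195.12/271 = 0.72.
Government-spending multiplier = 1/(1 − c(1−t) + m) = 1/(1 − 0.72×0.77 + 0.06) = 1/0.5056 ≈ 1.978.
ΔY = k × ΔG = (−¥163 trillion) / 0.5056 ≈ −¥322 trillion.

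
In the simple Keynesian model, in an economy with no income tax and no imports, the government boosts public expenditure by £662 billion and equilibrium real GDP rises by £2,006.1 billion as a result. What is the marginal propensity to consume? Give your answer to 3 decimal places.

Implied spending multiplier k = ΔY/ΔG = 2,006.1/662 ≈ 3.0304.
Since k = 1/(1 − MPC), MPC = 1 − 1/k = 1 − ΔG/ΔY = 1 − 662/2,006.1 ≈ 0.670.

0.670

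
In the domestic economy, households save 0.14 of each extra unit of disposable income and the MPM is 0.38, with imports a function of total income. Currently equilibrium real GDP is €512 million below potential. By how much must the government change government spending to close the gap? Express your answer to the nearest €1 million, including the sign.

MPC = 1 − MPS = 1 − 0.14 = 0.86.
Spending multiplier = 1/(1 − c + m) = 1/(1 − 0.86 + 0.38) = 1/0.52 ≈ 1.923.
Need ΔY = +€512 million, so ΔG = ΔY/k = (+€512 million) × 0.52 ≈ +€266 million.
The government should increase government spending by €266 million.

+€266 million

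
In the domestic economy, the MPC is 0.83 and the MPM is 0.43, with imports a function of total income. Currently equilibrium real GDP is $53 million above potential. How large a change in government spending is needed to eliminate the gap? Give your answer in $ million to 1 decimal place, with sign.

Spending multiplier = 1/(1 − c + m) = 1/(1 − 0.83 + 0.43) = 1/0.6 ≈ 1.667.
Need ΔY = −$53 million, so ΔG = ΔY/k = (−$53 million) × 0.6 = −$31.8 million.
The government should cut government spending by $31.8 million.

−$31.8 million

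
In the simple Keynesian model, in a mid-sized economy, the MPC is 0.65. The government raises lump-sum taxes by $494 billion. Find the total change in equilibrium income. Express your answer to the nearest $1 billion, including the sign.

A lump-sum tax change of +$494 billion shifts disposable income by −$494 billion; first-round consumption changes by −c × ΔT = −0.65 × (+$494 billion) = −$321.1 billion.
Expenditure multiplier = 1/(1 − MPC) = 1/(1 − 0.65) = 1/0.35 ≈ 2.857.
The tax multiplier is −c × k ≈ −1.857, so ΔY = k × (−c·ΔT) = (−$321.1 billion) / 0.35 ≈ −$917 billion.

−$917 billion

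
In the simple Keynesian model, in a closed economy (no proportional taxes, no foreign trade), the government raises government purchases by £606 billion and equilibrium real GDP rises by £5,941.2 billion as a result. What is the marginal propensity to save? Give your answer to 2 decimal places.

0.10

Implied spending multiplier k = ΔY/ΔG = 5,941.2/606 ≈ 9.804.
Since k = 1/(1 − MPC), MPC = 1 − 1/k = 1 − ΔG/ΔY = 1 − 606/5,941.2 ≈ 0.90.
MPS = 1 − MPC = 0.10.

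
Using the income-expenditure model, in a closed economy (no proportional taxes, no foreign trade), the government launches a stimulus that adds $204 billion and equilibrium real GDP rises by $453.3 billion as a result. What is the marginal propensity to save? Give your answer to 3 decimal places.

Implied spending multiplier k = ΔY/ΔG = 453.3/204 ≈ 2.2221.
Since k = 1/(1 − MPC), MPC = 1 − 1/k = 1 − ΔG/ΔY = 1 − 204/453.3 ≈ 0.550.
MPS = 1 − MPC = 0.450.

0.450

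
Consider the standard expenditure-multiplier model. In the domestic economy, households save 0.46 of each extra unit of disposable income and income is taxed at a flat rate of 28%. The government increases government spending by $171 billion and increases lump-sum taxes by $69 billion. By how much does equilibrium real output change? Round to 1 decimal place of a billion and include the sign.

+$218.8 billion

MPC = 1 − MPS = 1 − 0.46 = 0.54.
Expenditure multiplier = 1/(1 − c(1−t)) = 1/(1 − 0.54×0.72) = 1/0.6112 ≈ 1.636.
ΔG contributes k·ΔG = (+$171 billion) / 0.6112 ≈ +$279.8 billion.
ΔT of +$69 billion changes first-round spending by −c·ΔT = −$37.26 billion, contributing k·(−c·ΔT) = (−$37.26 billion) / 0.6112 ≈ −$61 billion.
Net ΔY = k(ΔG − c·ΔT) = (+$133.74 billion) / 0.6112 ≈ +$218.8 billion.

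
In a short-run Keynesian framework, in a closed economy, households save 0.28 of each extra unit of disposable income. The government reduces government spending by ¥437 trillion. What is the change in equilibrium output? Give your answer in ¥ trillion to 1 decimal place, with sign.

−¥1,560.7 trillion

MPC = 1 − MPS = 1 − 0.28 = 0.72.
Expenditure multiplier = 1/(1 − MPC) = 1/(1 − 0.72) = 1/0.28 ≈ 3.571.
ΔY = k × ΔG = (−¥437 trillion) / 0.28 ≈ −¥1,560.7 trillion.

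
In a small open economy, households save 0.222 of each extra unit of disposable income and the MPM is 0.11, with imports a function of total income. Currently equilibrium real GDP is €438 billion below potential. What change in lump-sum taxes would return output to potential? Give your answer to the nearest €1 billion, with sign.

MPC = 1 − MPS = 1 − 0.222 = 0.778.
Spending multiplier = 1/(1 − c + m) = 1/(1 − 0.778 + 0.11) = 1/0.332 ≈ 3.012.
Tax multiplier = −c·k = −0.778/0.332 ≈ −2.343. Need ΔY = +€438 billion, so ΔT = ΔY/(−c·k) = −(+€438 billion) × 0.332 / 0.778 ≈ −€187 billion.
The government should cut lump-sum taxes by €187 billion.

−€187 billion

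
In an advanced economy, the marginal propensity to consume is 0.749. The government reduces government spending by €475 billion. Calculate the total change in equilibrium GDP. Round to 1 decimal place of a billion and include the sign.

Spending multiplier = 1/(1 − MPC) = 1/(1 − 0.749) = 1/0.251 ≈ 3.984.
ΔY = k × ΔG = (−€475 billion) / 0.251 ≈ −€1,892.4 billion.

−€1,892.4 billion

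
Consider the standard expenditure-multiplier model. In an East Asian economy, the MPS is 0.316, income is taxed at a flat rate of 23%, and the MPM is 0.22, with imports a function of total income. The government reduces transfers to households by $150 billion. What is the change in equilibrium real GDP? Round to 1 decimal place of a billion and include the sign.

MPC = 1 − MPS = 1 − 0.316 = 0.684.
The transfer change shifts disposable income by −$150 billion, so first-round consumption changes by c·ΔTR = 0.684 × (−$150 billion) = −$102.6 billion.
Expenditure multiplier = 1/(1 − c(1−t) + m) = 1/(1 − 0.684×0.77 + 0.22) = 1/0.69332 ≈ 1.442.
The transfer multiplier is c × k ≈ 0.987, so ΔY = k × (c·ΔTR) = (−$102.6 billion) / 0.69332 ≈ −$148 billion.

−$148.0 billion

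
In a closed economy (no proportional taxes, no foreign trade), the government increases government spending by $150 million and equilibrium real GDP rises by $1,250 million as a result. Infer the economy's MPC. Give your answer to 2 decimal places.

Implied spending multiplier k = ΔY/ΔG = 1,250/150 ≈ 8.3333.
Since k = 1/(1 − MPC), MPC = 1 − 1/k = 1 − ΔG/ΔY = 1 − 150/1,250 = 0.88.

0.88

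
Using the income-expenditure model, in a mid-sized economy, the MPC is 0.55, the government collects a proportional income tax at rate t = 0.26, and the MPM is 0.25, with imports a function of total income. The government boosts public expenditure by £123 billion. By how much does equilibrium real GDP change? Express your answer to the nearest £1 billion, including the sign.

+£146 billion

Expenditure multiplier = 1/(1 − c(1−t) + m) = 1/(1 − 0.55×0.74 + 0.25) = 1/0.843 ≈ 1.186.
ΔY = k × ΔG = (+£123 billion) / 0.843 ≈ +£146 billion.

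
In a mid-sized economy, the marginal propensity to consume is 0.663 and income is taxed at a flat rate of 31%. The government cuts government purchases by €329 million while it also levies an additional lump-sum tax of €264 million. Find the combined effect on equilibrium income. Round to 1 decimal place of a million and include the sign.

−€929.0 million

Expenditure multiplier = 1/(1 − c(1−t)) = 1/(1 − 0.663×0.69) = 1/0.54253 ≈ 1.843.
ΔG contributes k·ΔG = (−€329 million) / 0.54253 ≈ −€606.4 million.
ΔT of +€264 million changes first-round spending by −c·ΔT = −€175.032 million, contributing k·(−c·ΔT) = (−€175.032 million) / 0.54253 ≈ −€322.6 million.
Net ΔY = k(ΔG − c·ΔT) = (−€504.032 million) / 0.54253 ≈ −€929 million.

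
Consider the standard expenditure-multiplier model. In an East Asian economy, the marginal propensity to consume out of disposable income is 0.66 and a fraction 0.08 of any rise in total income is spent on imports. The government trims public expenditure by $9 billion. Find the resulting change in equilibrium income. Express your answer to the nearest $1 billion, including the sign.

Expenditure multiplier = 1/(1 − c + m) = 1/(1 − 0.66 + 0.08) = 1/0.42 ≈ 2.381.
ΔY = k × ΔG = (−$9 billion) / 0.42 ≈ −$21 billion.

−$21 billion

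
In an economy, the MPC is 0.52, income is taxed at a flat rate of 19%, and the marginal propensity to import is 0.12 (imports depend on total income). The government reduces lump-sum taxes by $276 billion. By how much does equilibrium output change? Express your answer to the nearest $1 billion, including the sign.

+$205 billion

A lump-sum tax change of −$276 billion shifts disposable income by +$276 billion; first-round consumption changes by −c × ΔT = −0.52 × (−$276 billion) = +$143.52 billion.
Expenditure multiplier = 1/(1 − c(1−t) + m) = 1/(1 − 0.52×0.81 + 0.12) = 1/0.6988 ≈ 1.431.
The tax multiplier is −c × k ≈ −0.744, so ΔY = k × (−c·ΔT) = (+$143.52 billion) / 0.6988 ≈ +$205 billion.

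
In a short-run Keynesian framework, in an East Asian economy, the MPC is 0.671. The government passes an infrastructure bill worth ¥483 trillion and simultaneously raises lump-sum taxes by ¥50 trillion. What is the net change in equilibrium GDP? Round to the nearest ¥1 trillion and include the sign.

Expenditure multiplier = 1/(1 − MPC) = 1/(1 − 0.671) = 1/0.329 ≈ 3.04.
ΔG contributes k·ΔG = (+¥483 trillion) / 0.329 ≈ +¥1,468.1 trillion.
ΔT of +¥50 trillion changes first-round spending by −c·ΔT = −¥33.55 trillion, contributing k·(−c·ΔT) = (−¥33.55 trillion) / 0.329 ≈ −¥102 trillion.
Net ΔY = k(ΔG − c·ΔT) = (+¥449.45 trillion) / 0.329 ≈ +¥1,366 trillion.

+¥1,366 trillion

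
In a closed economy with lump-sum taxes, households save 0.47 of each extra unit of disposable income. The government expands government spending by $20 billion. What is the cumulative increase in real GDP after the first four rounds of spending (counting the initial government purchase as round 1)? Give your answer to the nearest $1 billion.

MPC = 1 − MPS = 1 − 0.47 = 0.53.
Round 1 adds ΔG = $20 billion; each later round is MPC = 0.53 times the previous.
After 4 rounds: 20 + 10.6 + 5.618 + 2.97754 = ΔG·(1 − c^4)/(1 − c) = 20 × (1 − 0.07890481)/0.47 ≈ $39 billion.

$39 billion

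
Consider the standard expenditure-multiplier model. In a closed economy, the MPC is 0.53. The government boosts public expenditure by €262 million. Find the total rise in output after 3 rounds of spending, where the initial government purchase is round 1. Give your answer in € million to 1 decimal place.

€474.5 million

Round 1 adds ΔG = €262 million; each later round is MPC = 0.53 times the previous.
After 3 rounds: 262 + 138.86 + 73.5958 = ΔG·(1 − c^3)/(1 − c) = 262 × (1 − 0.148877)/0.47 ≈ €474.5 million.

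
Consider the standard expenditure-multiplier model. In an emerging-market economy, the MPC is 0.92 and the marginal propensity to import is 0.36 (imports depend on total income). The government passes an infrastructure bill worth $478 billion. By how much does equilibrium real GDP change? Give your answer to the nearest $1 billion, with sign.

Spending multiplier = 1/(1 − c + m) = 1/(1 − 0.92 + 0.36) = 1/0.44 ≈ 2.273.
ΔY = k × ΔG = (+$478 billion) / 0.44 ≈ +$1,086 billion.

+$1,086 billion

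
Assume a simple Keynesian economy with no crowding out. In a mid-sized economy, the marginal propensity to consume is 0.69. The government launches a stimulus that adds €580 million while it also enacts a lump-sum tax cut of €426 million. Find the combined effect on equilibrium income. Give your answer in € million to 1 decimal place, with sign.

Expenditure multiplier = 1/(1 − MPC) = 1/(1 − 0.69) = 1/0.31 ≈ 3.226.
ΔG contributes k·ΔG = (+€580 million) / 0.31 ≈ +€1,871 million.
ΔT of −€426 million changes first-round spending by −c·ΔT = +€293.94 million, contributing k·(−c·ΔT) = (+€293.94 million) / 0.31 ≈ +€948.2 million.
Net ΔY = k(ΔG − c·ΔT) = (+€873.94 million) / 0.31 ≈ +€2,819.2 million.

+€2,819.2 million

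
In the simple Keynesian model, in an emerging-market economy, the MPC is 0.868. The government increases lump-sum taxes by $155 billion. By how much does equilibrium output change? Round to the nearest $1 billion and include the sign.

−$1,019 billion

A lump-sum tax change of +$155 billion shifts disposable income by −$155 billion; first-round consumption changes by −c × ΔT = −0.868 × (+$155 billion) = −$134.54 billion.
Expenditure multiplier = 1/(1 − MPC) = 1/(1 − 0.868) = 1/0.132 ≈ 7.576.
The tax multiplier is −c × k ≈ −6.576, so ΔY = k × (−c·ΔT) = (−$134.54 billion) / 0.132 ≈ −$1,019 billion.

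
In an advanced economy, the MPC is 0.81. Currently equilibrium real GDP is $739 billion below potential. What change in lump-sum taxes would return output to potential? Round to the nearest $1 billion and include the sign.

−$173 billion

Spending multiplier = 1/(1 − MPC) = 1/(1 − 0.81) = 1/0.19 ≈ 5.263.
Tax multiplier = −c·k = −0.81/0.19 ≈ −4.263. Need ΔY = +$739 billion, so ΔT = ΔY/(−c·k) = −(+$739 billion) × 0.19 / 0.81 ≈ −$173 billion.
The government should cut lump-sum taxes by $173 billion.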